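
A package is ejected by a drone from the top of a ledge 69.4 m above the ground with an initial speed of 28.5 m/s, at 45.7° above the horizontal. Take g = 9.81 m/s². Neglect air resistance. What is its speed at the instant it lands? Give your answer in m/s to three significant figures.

46.6 m/s

Components: vₓ = 28.50 cos 45.7° = 19.90 m/s, v_y0 = 28.50 sin 45.7° = 20.40 m/s.
Vertical motion (up positive, ground at y = 0): 4.905 t² − (20.40) t − 69.4 = 0, so t = (20.40 + √(20.40² + 2·9.81·69.4)) / 9.81 = (20.40 + 42.16) / 9.81 = 6.377 s.
Vertical velocity at impact: v_y = v_y0 − g t = 20.40 − 9.81 × 6.377 = −42.16 m/s.
Speed: |v| = √(vₓ² + v_y²) = √(19.90² + 42.16²) = 46.62 m/s.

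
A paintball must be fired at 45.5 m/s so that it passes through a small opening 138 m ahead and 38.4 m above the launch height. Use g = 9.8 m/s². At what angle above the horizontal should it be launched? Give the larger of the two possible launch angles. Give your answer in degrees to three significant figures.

65.9°

Trajectory: y = x tanθ − g x² (1 + tan²θ)/(2v₀²). With x = 138, y = 38.4, v₀ = 45.5, g = 9.80:
45.07 tan²θ − 138 tanθ + (83.47) = 0.
tanθ = [138 ± √(138² − 4 × 45.07 × (83.47))] / (2 × 45.07) = (138 ± 63.20) / 90.15, giving tanθ = 0.8298 or 2.232.
θ = 39.69° or 65.86°; the larger is 65.86°.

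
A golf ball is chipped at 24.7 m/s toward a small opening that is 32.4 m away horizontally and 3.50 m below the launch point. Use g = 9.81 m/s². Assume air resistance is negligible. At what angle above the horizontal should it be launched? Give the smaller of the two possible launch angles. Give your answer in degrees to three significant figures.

9.04°

Trajectory: y = x tanθ − g x² (1 + tan²θ)/(2v₀²). With x = 32.4, y = −3.50, v₀ = 24.7, g = 9.81:
8.440 tan²θ − 32.4 tanθ + (4.940) = 0.
tanθ = [32.4 ± √(32.4² − 4 × 8.440 × (4.940))] / (2 × 8.440) = (32.4 ± 29.72) / 16.88, giving tanθ = 0.1591 or 3.680.
θ = 9.037° or 74.80°; the smaller is 9.037°.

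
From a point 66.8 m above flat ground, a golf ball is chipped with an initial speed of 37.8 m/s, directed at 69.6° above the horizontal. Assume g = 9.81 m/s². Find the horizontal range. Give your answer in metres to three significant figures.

116 m

vₓ = 37.80 cos 69.6° = 13.18 m/s; v_y0 = 37.80 sin 69.6° = 35.43 m/s.
Vertical motion (up positive, ground at y = 0): 4.905 t² − (35.43) t − 66.8 = 0, so t = (35.43 + √(35.43² + 2·9.81·66.8)) / 9.81 = (35.43 + 50.65) / 9.81 = 8.775 s.
Horizontal distance: R = vₓ t = 13.18 × 8.775 = 115.6 m.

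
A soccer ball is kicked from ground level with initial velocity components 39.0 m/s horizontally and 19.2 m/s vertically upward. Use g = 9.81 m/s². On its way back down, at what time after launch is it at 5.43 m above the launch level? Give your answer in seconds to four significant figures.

3.608 s

Set y = v_y0 t − ½ g t² = 5.43: 4.905 t² − 19.20 t + 5.43 = 0.
t = [19.20 ± √(19.20² − 2·9.81·5.43)] / 9.81 = (19.20 ± 16.19) / 9.81, so t = 0.3069 s or t = 3.608 s.
The descending-branch root is 3.608 s.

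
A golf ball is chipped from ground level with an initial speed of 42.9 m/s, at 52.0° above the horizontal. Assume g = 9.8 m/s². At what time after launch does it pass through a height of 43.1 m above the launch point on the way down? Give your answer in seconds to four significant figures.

Horizontal component vₓ = 42.90 cos 52.0° = 26.41 m/s; vertical v_y0 = 42.90 sin 52.0° = 33.81 m/s.
Set y = v_y0 t − ½ g t² = 43.1: 4.900 t² − 33.81 t + 43.1 = 0.
Quadratic formula: t = (33.81 ± √298.06) / 9.80 = (33.81 ± 17.26) / 9.80 → t = 1.688 s or 5.211 s.
The descending-branch root is 5.211 s.

5.211 s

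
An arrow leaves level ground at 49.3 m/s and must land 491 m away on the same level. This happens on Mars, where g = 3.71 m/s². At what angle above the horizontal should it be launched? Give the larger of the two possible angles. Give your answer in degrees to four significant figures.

Level-ground range R = v₀² sin(2θ)/g ⇒ sin(2θ) = gR/v₀² = 3.71 × 491 / 49.3² = 0.7495.
2θ = 48.55° or 180° − 48.55° = 131.5°, so θ = 24.27° or 65.73°.
The larger angle is 65.73°.

65.73°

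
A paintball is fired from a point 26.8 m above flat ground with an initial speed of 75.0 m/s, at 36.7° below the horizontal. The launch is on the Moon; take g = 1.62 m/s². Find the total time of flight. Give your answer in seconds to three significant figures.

0.592 s

Resolve: vₓ = 75.00 cos 36.7° = 60.13 m/s and v_y0 = −44.82 m/s (downward).
The projectile lands when y = 26.8 + (−44.82) t − ½·1.62·t² = 0. Positive root: t = (−44.82 + √(44.82² + 2·1.62·26.8)) / 1.62 = (−44.82 + 45.78) / 1.62 = 0.5916 s.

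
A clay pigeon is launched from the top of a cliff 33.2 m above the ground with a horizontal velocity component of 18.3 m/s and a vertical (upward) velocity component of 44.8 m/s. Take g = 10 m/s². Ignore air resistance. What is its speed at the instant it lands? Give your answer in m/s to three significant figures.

The projectile lands when y = 33.2 + (44.80) t − ½·10.0·t² = 0. Positive root: t = (44.80 + √(44.80² + 2·10.0·33.2)) / 10.0 = (44.80 + 51.68) / 10.0 = 9.648 s.
Vertical velocity at impact: v_y = v_y0 − g t = 44.80 − 10.0 × 9.648 = −51.68 m/s.
Speed: |v| = √(vₓ² + v_y²) = √(18.30² + 51.68²) = 54.83 m/s.

54.8 m/s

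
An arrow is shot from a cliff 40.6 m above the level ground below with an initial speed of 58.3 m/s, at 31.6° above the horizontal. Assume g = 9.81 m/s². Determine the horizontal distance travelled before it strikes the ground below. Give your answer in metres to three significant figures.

365 m

Resolve: vₓ = 58.30 cos 31.6° = 49.66 m/s and v_y0 = 58.30 sin 31.6° = 30.55 m/s.
Vertical motion (up positive, ground at y = 0): 4.905 t² − (30.55) t − 40.6 = 0, so t = (30.55 + √(30.55² + 2·9.81·40.6)) / 9.81 = (30.55 + 41.59) / 9.81 = 7.354 s.
Horizontal distance: R = vₓ t = 49.66 × 7.354 = 365.1 m.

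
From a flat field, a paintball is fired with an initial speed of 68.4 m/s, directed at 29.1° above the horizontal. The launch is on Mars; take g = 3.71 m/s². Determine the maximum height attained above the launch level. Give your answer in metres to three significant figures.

Resolve: vₓ = 68.40 cos 29.1° = 59.77 m/s and v_y0 = 68.40 sin 29.1° = 33.27 m/s.
At the apex v_y = 0, so H = v_y0²/(2g) = 33.27²/7.420 = 149.1 m.

149 m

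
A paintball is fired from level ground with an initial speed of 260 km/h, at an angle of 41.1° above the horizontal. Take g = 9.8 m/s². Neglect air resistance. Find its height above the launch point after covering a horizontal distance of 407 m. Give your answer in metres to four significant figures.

Convert: 260 km/h = 260/3.6 = 72.22 m/s.
Horizontal component vₓ = 72.22 cos 41.1° = 54.42 m/s; vertical v_y0 = 72.22 sin 41.1° = 47.48 m/s.
Time to reach x = 407 m: t = x/vₓ = 407/54.42 = 7.478 s.
Height: y = v_y0 t − ½ g t² = 47.48 × 7.478 − 4.900 × 7.478² = 355.0 − 274.0 = 81.02 m.

81.02 m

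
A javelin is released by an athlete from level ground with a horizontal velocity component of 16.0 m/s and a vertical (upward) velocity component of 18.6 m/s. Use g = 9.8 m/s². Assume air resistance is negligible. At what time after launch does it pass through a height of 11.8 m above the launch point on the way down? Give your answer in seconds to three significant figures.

2.99 s

Set y = v_y0 t − ½ g t² = 11.8: 4.900 t² − 18.60 t + 11.8 = 0.
Quadratic formula: t = (18.60 ± √114.68) / 9.80 = (18.60 ± 10.71) / 9.80 → t = 0.8052 s or 2.991 s.
The descending-branch root is 2.991 s.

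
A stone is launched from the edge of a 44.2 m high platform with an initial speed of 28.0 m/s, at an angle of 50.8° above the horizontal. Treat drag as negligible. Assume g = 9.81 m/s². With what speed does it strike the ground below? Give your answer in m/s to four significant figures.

Resolve: vₓ = 28.00 cos 50.8° = 17.70 m/s and v_y0 = 28.00 sin 50.8° = 21.70 m/s.
With up positive and y = 0 at the ground: y(t) = 44.2 + (21.70) t − 4.905 t². Setting y = 0 and taking the positive root: t = [21.70 + √(21.70² + 2·9.81·44.2)] / 9.81 = (21.70 + 36.58) / 9.81 = 5.941 s.
Vertical velocity at impact: v_y = v_y0 − g t = 21.70 − 9.81 × 5.941 = −36.58 m/s.
Speed: |v| = √(vₓ² + v_y²) = √(17.70² + 36.58²) = 40.64 m/s.

40.64 m/s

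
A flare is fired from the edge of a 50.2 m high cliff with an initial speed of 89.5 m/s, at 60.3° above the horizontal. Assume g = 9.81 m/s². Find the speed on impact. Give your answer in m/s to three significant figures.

94.8 m/s

Resolve: vₓ = 89.50 cos 60.3° = 44.34 m/s and v_y0 = 89.50 sin 60.3° = 77.74 m/s.
The projectile lands when y = 50.2 + (77.74) t − ½·9.81·t² = 0. Positive root: t = (77.74 + √(77.74² + 2·9.81·50.2)) / 9.81 = (77.74 + 83.84) / 9.81 = 16.47 s.
Vertical velocity at impact: v_y = v_y0 − g t = 77.74 − 9.81 × 16.47 = −83.84 m/s.
Speed: |v| = √(vₓ² + v_y²) = √(44.34² + 83.84²) = 94.84 m/s.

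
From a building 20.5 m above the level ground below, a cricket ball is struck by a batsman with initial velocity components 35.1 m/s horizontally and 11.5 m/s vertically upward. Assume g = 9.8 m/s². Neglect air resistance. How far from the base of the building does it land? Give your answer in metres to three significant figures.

Vertical motion (up positive, ground at y = 0): 4.900 t² − (11.50) t − 20.5 = 0, so t = (11.50 + √(11.50² + 2·9.80·20.5)) / 9.80 = (11.50 + 23.11) / 9.80 = 3.532 s.
Horizontal distance: R = vₓ t = 35.10 × 3.532 = 124.0 m.

124 m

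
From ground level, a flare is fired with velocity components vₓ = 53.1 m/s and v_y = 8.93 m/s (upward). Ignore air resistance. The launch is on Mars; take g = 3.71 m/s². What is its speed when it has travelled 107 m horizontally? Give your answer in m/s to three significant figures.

53.1 m/s

At x = 107 m, t = x/vₓ = 107/53.10 = 2.015 s.
Vertical velocity there: v_y = v_y0 − g t = 8.930 − 3.71 × 2.015 = 1.454 m/s.
Speed: √(vₓ² + v_y²) = √(53.10² + 1.454²) = 53.12 m/s.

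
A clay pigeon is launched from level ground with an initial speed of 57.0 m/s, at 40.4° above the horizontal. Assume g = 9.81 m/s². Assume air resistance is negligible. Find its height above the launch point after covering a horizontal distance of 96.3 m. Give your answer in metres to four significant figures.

57.82 m

Horizontal component vₓ = 57.00 cos 40.4° = 43.41 m/s; vertical v_y0 = 57.00 sin 40.4° = 36.94 m/s.
x = vₓ t ⇒ t = 96.3/43.41 = 2.219 s.
Height: y = v_y0 t − ½ g t² = 36.94 × 2.219 − 4.905 × 2.219² = 81.96 − 24.14 = 57.82 m.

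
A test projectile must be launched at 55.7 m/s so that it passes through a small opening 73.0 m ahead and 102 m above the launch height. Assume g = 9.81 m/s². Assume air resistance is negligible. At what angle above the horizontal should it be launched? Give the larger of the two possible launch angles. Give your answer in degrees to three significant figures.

81.5°

Trajectory: y = x tanθ − g x² (1 + tan²θ)/(2v₀²). With x = 73.0, y = 102, v₀ = 55.7, g = 9.81:
8.425 tan²θ − 73.0 tanθ + (110.4) = 0.
tanθ = [73.0 ± √(73.0² − 4 × 8.425 × (110.4))] / (2 × 8.425) = (73.0 ± 40.10) / 16.85, giving tanθ = 1.953 or 6.712.
θ = 62.88° or 81.53°; the larger is 81.53°.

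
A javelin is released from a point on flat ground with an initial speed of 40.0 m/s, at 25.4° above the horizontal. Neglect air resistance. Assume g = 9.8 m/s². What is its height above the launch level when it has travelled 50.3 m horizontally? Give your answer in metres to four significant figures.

14.39 m

Components: vₓ = 40.00 cos 25.4° = 36.13 m/s, v_y0 = 40.00 sin 25.4° = 17.16 m/s.
At x = 50.3 m, t = x/vₓ = 50.3/36.13 = 1.392 s.
Height: y = v_y0 t − ½ g t² = 17.16 × 1.392 − 4.900 × 1.392² = 23.88 − 9.495 = 14.39 m.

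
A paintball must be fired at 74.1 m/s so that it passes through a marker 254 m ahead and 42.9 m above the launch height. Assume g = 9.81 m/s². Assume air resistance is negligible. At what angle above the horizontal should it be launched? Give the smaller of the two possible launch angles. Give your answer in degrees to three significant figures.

23.7°

Trajectory: y = x tanθ − g x² (1 + tan²θ)/(2v₀²). With x = 254, y = 42.9, v₀ = 74.1, g = 9.81:
57.63 tan²θ − 254 tanθ + (100.5) = 0.
tanθ = [254 ± √(254² − 4 × 57.63 × (100.5))] / (2 × 57.63) = (254 ± 203.3) / 115.3, giving tanθ = 0.4397 or 3.968.
θ = 23.73° or 75.85°; the smaller is 23.73°.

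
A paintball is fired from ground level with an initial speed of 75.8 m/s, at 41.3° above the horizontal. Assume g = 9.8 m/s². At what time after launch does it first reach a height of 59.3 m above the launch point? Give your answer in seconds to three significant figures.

Resolve: vₓ = 75.80 cos 41.3° = 56.95 m/s and v_y0 = 75.80 sin 41.3° = 50.03 m/s.
Require v_y0 t − ½ g t² = 59.3, i.e. 4.900 t² − 50.03 t + 59.3 = 0.
Quadratic formula: t = (50.03 ± √1340.5) / 9.80 = (50.03 ± 36.61) / 9.80 → t = 1.369 s or 8.841 s.
The first (ascending) time is 1.369 s.

1.37 s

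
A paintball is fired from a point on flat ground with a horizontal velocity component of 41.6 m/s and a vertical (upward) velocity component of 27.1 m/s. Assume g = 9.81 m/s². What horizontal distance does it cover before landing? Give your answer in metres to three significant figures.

Flight time T = 2 v_y0 / g = 5.525 s.
Horizontal distance R = vₓ T = 41.60 × 5.525 = 229.8 m.

230 m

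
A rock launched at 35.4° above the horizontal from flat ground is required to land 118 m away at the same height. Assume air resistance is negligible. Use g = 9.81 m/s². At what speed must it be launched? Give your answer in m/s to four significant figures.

Level-ground range: R = v₀² sin(2θ)/g, so v₀ = √(gR / sin 2θ).
v₀ = √(9.81 × 118 / sin 70.80°) = √(1158 / 0.9444) = √1225.8 = 35.01 m/s.

35.01 m/s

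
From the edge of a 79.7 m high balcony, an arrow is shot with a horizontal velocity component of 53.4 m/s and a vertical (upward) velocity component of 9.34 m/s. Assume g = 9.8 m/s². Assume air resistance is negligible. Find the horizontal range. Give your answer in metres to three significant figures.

The projectile lands when y = 79.7 + (9.340) t − ½·9.80·t² = 0. Positive root: t = (9.340 + √(9.340² + 2·9.80·79.7)) / 9.80 = (9.340 + 40.61) / 9.80 = 5.097 s.
Horizontal distance: R = vₓ t = 53.40 × 5.097 = 272.2 m.

272 m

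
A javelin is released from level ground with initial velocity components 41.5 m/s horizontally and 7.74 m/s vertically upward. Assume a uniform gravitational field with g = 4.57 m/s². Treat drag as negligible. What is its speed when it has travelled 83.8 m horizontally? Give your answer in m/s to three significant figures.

41.5 m/s

Time to reach x = 83.8 m: t = x/vₓ = 83.8/41.50 = 2.019 s.
Vertical velocity there: v_y = v_y0 − g t = 7.740 − 4.57 × 2.019 = −1.488 m/s.
Speed: √(vₓ² + v_y²) = √(41.50² + 1.488²) = 41.53 m/s.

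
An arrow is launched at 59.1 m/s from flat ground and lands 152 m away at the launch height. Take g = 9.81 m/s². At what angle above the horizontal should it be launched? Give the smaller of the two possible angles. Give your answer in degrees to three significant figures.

R = v₀² sin 2θ / g gives sin 2θ = gR/v₀² = 9.81·152/59.1² = 0.4269.
2θ = 25.27° or 180° − 25.27° = 154.7°, so θ = 12.64° or 77.36°.
The smaller angle is 12.64°.

12.6°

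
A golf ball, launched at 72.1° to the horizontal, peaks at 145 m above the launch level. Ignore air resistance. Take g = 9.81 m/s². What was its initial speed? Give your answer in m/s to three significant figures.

At the peak v_y = 0, so v_y0 = √(2gH) = √(2 × 9.81 × 145) = 53.34 m/s.
v_y0 = v₀ sin θ ⇒ v₀ = 53.34 / sin 72.1° = 56.05 m/s.

56.1 m/s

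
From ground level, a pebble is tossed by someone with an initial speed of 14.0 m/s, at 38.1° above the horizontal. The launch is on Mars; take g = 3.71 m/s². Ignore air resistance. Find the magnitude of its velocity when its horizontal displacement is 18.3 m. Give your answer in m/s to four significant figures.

vₓ = 14.00 cos 38.1° = 11.02 m/s; v_y0 = 14.00 sin 38.1° = 8.639 m/s.
Time to reach x = 18.3 m: t = x/vₓ = 18.3/11.02 = 1.661 s.
Vertical velocity there: v_y = v_y0 − g t = 8.639 − 3.71 × 1.661 = 2.476 m/s.
Speed: √(vₓ² + v_y²) = √(11.02² + 2.476²) = 11.29 m/s.

11.29 m/s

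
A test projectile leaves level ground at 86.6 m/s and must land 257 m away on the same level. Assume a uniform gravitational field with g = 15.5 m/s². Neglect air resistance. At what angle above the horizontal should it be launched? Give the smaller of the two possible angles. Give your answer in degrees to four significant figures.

R = v₀² sin 2θ / g gives sin 2θ = gR/v₀² = 15.5·257/86.6² = 0.5312.
2θ = 32.08° or 180° − 32.08° = 147.9°, so θ = 16.04° or 73.96°.
The smaller angle is 16.04°.

16.04°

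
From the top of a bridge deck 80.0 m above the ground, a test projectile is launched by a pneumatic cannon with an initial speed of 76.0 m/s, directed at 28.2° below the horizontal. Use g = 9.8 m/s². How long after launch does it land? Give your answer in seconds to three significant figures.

Resolve: vₓ = 76.00 cos 28.2° = 66.98 m/s and v_y0 = −35.91 m/s (downward).
With up positive and y = 0 at the ground: y(t) = 80.0 + (−35.91) t − 4.900 t². Setting y = 0 and taking the positive root: t = [−35.91 + √(35.91² + 2·9.80·80.0)] / 9.80 = (−35.91 + 53.46) / 9.80 = 1.790 s.

1.79 s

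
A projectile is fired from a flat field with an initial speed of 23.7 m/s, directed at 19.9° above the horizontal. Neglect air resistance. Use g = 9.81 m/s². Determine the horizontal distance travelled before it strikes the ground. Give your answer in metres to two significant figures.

Resolve: vₓ = 23.70 cos 19.9° = 22.28 m/s and v_y0 = 23.70 sin 19.9° = 8.067 m/s.
Time aloft: T = 2 v_y0 / g = 2 × 8.067 / 9.81 = 1.645 s.
Range: R = vₓ T = 22.28 × 1.645 = 36.65 m.

37 m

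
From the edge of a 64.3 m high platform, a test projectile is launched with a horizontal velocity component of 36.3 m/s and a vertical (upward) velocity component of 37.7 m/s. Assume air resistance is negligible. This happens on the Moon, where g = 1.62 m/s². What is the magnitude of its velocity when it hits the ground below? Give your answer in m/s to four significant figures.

The projectile lands when y = 64.3 + (37.70) t − ½·1.62·t² = 0. Positive root: t = (37.70 + √(37.70² + 2·1.62·64.3)) / 1.62 = (37.70 + 40.37) / 1.62 = 48.19 s.
Vertical velocity at impact: v_y = v_y0 − g t = 37.70 − 1.62 × 48.19 = −40.37 m/s.
Speed: |v| = √(vₓ² + v_y²) = √(36.30² + 40.37²) = 54.29 m/s.

54.29 m/s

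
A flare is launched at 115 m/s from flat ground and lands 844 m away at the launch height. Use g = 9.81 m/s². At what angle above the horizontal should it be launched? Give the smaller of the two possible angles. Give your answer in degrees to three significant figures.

From R = (v₀²/g) sin 2θ: sin 2θ = 9.81 × 844 / 13225 = 0.6261.
2θ = 38.76° or 180° − 38.76° = 141.2°, so θ = 19.38° or 70.62°.
The smaller angle is 19.38°.

19.4°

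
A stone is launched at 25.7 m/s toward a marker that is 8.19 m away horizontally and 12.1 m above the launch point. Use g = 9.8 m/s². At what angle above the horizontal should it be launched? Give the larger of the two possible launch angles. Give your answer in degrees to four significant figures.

86.12°

Trajectory: y = x tanθ − g x² (1 + tan²θ)/(2v₀²). With x = 8.19, y = 12.1, v₀ = 25.7, g = 9.80:
0.4976 tan²θ − 8.19 tanθ + (12.60) = 0.
tanθ = [8.19 ± √(8.19² − 4 × 0.4976 × (12.60))] / (2 × 0.4976) = (8.19 ± 6.481) / 0.9952, giving tanθ = 1.717 or 14.74.
θ = 59.79° or 86.12°; the larger is 86.12°.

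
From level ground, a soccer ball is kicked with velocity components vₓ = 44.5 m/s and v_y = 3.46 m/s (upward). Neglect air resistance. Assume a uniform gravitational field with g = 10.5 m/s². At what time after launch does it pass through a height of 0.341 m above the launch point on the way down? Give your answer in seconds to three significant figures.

0.538 s

Height y(t) = 3.460 t − 5.250 t² = 0.341 gives 5.250 t² − 3.460 t + 0.341 = 0.
Quadratic formula: t = (3.460 ± √4.8106) / 10.5 = (3.460 ± 2.193) / 10.5 → t = 0.1206 s or 0.5384 s.
The descending-branch root is 0.5384 s.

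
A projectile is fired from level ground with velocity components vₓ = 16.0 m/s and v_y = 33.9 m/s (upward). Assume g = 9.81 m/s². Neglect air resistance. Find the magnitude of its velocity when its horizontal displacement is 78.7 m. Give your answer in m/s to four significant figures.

x = vₓ t ⇒ t = 78.7/16.00 = 4.919 s.
Vertical velocity there: v_y = v_y0 − g t = 33.90 − 9.81 × 4.919 = −14.35 m/s.
Speed: √(vₓ² + v_y²) = √(16.00² + 14.35²) = 21.49 m/s.

21.49 m/s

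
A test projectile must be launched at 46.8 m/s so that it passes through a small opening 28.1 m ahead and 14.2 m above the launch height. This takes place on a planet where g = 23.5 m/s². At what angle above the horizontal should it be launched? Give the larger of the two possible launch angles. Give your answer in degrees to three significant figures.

80.4°

Trajectory: y = x tanθ − g x² (1 + tan²θ)/(2v₀²). With x = 28.1, y = 14.2, v₀ = 46.8, g = 23.5:
4.236 tan²θ − 28.1 tanθ + (18.44) = 0.
tanθ = [28.1 ± √(28.1² − 4 × 4.236 × (18.44))] / (2 × 4.236) = (28.1 ± 21.85) / 8.472, giving tanθ = 0.7382 or 5.895.
θ = 36.44° or 80.37°; the larger is 80.37°.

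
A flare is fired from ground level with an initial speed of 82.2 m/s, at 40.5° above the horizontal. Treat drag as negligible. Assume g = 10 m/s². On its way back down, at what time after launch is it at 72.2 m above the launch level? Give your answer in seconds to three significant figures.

Components: vₓ = 82.20 cos 40.5° = 62.51 m/s, v_y0 = 82.20 sin 40.5° = 53.38 m/s.
Set y = v_y0 t − ½ g t² = 72.2: 5.000 t² − 53.38 t + 72.2 = 0.
Quadratic formula: t = (53.38 ± √1405.9) / 10.0 = (53.38 ± 37.50) / 10.0 → t = 1.589 s or 9.088 s.
The descending-branch root is 9.088 s.

9.09 s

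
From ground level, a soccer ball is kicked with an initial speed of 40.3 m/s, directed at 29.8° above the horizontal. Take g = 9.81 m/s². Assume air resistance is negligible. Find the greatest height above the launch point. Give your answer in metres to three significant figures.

20.4 m

Horizontal component vₓ = 40.30 cos 29.8° = 34.97 m/s; vertical v_y0 = 40.30 sin 29.8° = 20.03 m/s.
At the apex v_y = 0, so H = v_y0²/(2g) = 20.03²/19.62 = 20.44 m.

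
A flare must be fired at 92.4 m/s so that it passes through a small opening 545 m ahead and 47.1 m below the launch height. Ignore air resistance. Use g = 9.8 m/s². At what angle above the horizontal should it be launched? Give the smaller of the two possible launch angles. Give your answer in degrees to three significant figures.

13.8°

Trajectory: y = x tanθ − g x² (1 + tan²θ)/(2v₀²). With x = 545, y = −47.1, v₀ = 92.4, g = 9.80:
170.5 tan²θ − 545 tanθ + (123.4) = 0.
tanθ = [545 ± √(545² − 4 × 170.5 × (123.4))] / (2 × 170.5) = (545 ± 461.4) / 340.9, giving tanθ = 0.2452 or 2.952.
θ = 13.78° or 71.29°; the smaller is 13.78°.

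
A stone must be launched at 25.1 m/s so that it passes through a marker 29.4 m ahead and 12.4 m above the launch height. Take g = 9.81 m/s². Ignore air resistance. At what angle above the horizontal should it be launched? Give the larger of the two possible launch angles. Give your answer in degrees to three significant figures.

74.4°

Trajectory: y = x tanθ − g x² (1 + tan²θ)/(2v₀²). With x = 29.4, y = 12.4, v₀ = 25.1, g = 9.81:
6.730 tan²θ − 29.4 tanθ + (19.13) = 0.
tanθ = [29.4 ± √(29.4² − 4 × 6.730 × (19.13))] / (2 × 6.730) = (29.4 ± 18.69) / 13.46, giving tanθ = 0.7955 or 3.573.
θ = 38.50° or 74.37°; the larger is 74.37°.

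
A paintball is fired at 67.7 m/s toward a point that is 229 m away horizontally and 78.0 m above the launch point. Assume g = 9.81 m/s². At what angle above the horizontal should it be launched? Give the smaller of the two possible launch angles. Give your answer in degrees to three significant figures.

Trajectory: y = x tanθ − g x² (1 + tan²θ)/(2v₀²). With x = 229, y = 78.0, v₀ = 67.7, g = 9.81:
56.12 tan²θ − 229 tanθ + (134.1) = 0.
tanθ = [229 ± √(229² − 4 × 56.12 × (134.1))] / (2 × 56.12) = (229 ± 149.4) / 112.2, giving tanθ = 0.7088 or 3.372.
θ = 35.33° or 73.48°; the smaller is 35.33°.

35.3°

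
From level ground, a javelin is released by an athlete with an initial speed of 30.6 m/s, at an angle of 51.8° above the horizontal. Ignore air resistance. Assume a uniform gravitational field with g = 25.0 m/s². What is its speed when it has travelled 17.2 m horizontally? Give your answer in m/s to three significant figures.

Components: vₓ = 30.60 cos 51.8° = 18.92 m/s, v_y0 = 30.60 sin 51.8° = 24.05 m/s.
x = vₓ t ⇒ t = 17.2/18.92 = 0.9089 s.
Vertical velocity there: v_y = v_y0 − g t = 24.05 − 25.0 × 0.9089 = 1.324 m/s.
Speed: √(vₓ² + v_y²) = √(18.92² + 1.324²) = 18.97 m/s.

19.0 m/s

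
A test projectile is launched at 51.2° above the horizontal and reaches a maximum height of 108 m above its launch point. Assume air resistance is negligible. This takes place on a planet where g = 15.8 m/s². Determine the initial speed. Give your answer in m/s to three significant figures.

At the peak v_y = 0, so v_y0 = √(2gH) = √(2 × 15.8 × 108) = 58.42 m/s.
v_y0 = v₀ sin θ ⇒ v₀ = 58.42 / sin 51.2° = 74.96 m/s.

75.0 m/s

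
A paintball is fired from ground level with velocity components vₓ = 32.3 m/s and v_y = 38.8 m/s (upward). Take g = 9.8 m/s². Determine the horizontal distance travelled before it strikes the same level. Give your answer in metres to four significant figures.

Flight time T = 2 v_y0 / g = 7.918 s.
Range: R = vₓ T = 32.30 × 7.918 = 255.8 m.

255.8 m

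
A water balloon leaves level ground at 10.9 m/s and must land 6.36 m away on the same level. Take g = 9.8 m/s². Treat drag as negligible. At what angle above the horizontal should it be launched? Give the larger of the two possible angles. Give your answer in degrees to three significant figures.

R = v₀² sin 2θ / g gives sin 2θ = gR/v₀² = 9.80·6.36/10.9² = 0.5246.
2θ = 31.64° or 180° − 31.64° = 148.4°, so θ = 15.82° or 74.18°.
The larger angle is 74.18°.

74.2°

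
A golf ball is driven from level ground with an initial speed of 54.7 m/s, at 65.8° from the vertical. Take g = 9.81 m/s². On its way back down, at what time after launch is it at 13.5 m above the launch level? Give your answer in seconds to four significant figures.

vₓ = 54.70 sin 65.8° = 49.89 m/s; v_y0 = 54.70 cos 65.8° = 22.42 m/s.
Height y(t) = 22.42 t − 4.905 t² = 13.5 gives 4.905 t² − 22.42 t + 13.5 = 0.
Quadratic formula: t = (22.42 ± √237.91) / 9.81 = (22.42 ± 15.42) / 9.81 → t = 0.7134 s or 3.858 s.
The descending-branch root is 3.858 s.

3.858 s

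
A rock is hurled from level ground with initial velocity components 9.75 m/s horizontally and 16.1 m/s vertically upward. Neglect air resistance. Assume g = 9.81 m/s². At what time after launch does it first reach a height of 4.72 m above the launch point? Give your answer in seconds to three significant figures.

Set y = v_y0 t − ½ g t² = 4.72: 4.905 t² − 16.10 t + 4.72 = 0.
t = [16.10 ± √(16.10² − 2·9.81·4.72)] / 9.81 = (16.10 ± 12.91) / 9.81, so t = 0.3254 s or t = 2.957 s.
The first (ascending) time is 0.3254 s.

0.325 s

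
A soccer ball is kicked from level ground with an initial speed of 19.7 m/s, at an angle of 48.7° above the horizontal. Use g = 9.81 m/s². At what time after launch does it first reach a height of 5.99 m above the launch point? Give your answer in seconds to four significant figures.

Components: vₓ = 19.70 cos 48.7° = 13.00 m/s, v_y0 = 19.70 sin 48.7° = 14.80 m/s.
Require v_y0 t − ½ g t² = 5.99, i.e. 4.905 t² − 14.80 t + 5.99 = 0.
t = [14.80 ± √(14.80² − 2·9.81·5.99)] / 9.81 = (14.80 ± 10.08) / 9.81, so t = 0.4816 s or t = 2.536 s.
The first (ascending) time is 0.4816 s.

0.4816 s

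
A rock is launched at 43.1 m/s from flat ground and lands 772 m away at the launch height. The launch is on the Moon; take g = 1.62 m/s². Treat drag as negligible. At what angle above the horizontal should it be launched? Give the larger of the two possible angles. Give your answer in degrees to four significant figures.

Level-ground range R = v₀² sin(2θ)/g ⇒ sin(2θ) = gR/v₀² = 1.62 × 772 / 43.1² = 0.6733.
2θ = 42.32° or 180° − 42.32° = 137.7°, so θ = 21.16° or 68.84°.
The larger angle is 68.84°.

68.84°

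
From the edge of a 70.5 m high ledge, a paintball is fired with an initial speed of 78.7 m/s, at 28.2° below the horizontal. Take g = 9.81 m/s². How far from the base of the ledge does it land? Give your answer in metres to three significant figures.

Resolve: vₓ = 78.70 cos 28.2° = 69.36 m/s and v_y0 = −37.19 m/s (downward).
With up positive and y = 0 at the ground: y(t) = 70.5 + (−37.19) t − 4.905 t². Setting y = 0 and taking the positive root: t = [−37.19 + √(37.19² + 2·9.81·70.5)] / 9.81 = (−37.19 + 52.60) / 9.81 = 1.570 s.
Horizontal distance: R = vₓ t = 69.36 × 1.570 = 108.9 m.

109 m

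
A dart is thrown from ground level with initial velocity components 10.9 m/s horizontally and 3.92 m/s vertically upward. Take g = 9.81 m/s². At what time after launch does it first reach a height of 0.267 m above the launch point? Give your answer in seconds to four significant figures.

Require v_y0 t − ½ g t² = 0.267, i.e. 4.905 t² − 3.920 t + 0.267 = 0.
Quadratic formula: t = (3.920 ± √10.128) / 9.81 = (3.920 ± 3.182) / 9.81 → t = 0.07519 s or 0.7240 s.
The first (ascending) time is 0.07519 s.

0.07519 s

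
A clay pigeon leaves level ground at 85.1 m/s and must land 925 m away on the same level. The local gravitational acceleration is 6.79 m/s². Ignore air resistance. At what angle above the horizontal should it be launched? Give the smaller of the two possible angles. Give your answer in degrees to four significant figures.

R = v₀² sin 2θ / g gives sin 2θ = gR/v₀² = 6.79·925/85.1² = 0.8673.
2θ = 60.14° or 180° − 60.14° = 119.9°, so θ = 30.07° or 59.93°.
The smaller angle is 30.07°.

30.07°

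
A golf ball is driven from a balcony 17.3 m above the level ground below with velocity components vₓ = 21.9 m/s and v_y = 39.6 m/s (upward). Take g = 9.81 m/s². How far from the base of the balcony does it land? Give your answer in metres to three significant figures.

186 m

Vertical motion (up positive, ground at y = 0): 4.905 t² − (39.60) t − 17.3 = 0, so t = (39.60 + √(39.60² + 2·9.81·17.3)) / 9.81 = (39.60 + 43.68) / 9.81 = 8.489 s.
Horizontal distance: R = vₓ t = 21.90 × 8.489 = 185.9 m.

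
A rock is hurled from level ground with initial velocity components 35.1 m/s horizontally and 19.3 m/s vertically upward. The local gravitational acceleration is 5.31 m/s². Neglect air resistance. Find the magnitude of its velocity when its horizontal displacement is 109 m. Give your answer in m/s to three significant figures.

Time to reach x = 109 m: t = x/vₓ = 109/35.10 = 3.105 s.
Vertical velocity there: v_y = v_y0 − g t = 19.30 − 5.31 × 3.105 = 2.810 m/s.
Speed: √(vₓ² + v_y²) = √(35.10² + 2.810²) = 35.21 m/s.

35.2 m/s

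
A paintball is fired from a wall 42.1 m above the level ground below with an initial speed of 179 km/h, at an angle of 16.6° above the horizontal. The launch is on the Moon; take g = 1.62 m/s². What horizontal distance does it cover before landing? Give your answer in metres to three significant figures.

Convert: 179 km/h = 179/3.6 = 49.72 m/s.
Components: vₓ = 49.72 cos 16.6° = 47.65 m/s, v_y0 = 49.72 sin 16.6° = 14.21 m/s.
With up positive and y = 0 at the ground: y(t) = 42.1 + (14.21) t − 0.8100 t². Setting y = 0 and taking the positive root: t = [14.21 + √(14.21² + 2·1.62·42.1)] / 1.62 = (14.21 + 18.39) / 1.62 = 20.12 s.
Horizontal distance: R = vₓ t = 47.65 × 20.12 = 958.7 m.

959 m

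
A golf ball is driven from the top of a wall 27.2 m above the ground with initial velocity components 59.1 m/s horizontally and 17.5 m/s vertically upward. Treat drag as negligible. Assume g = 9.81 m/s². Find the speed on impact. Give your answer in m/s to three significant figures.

65.8 m/s

The projectile lands when y = 27.2 + (17.50) t − ½·9.81·t² = 0. Positive root: t = (17.50 + √(17.50² + 2·9.81·27.2)) / 9.81 = (17.50 + 28.98) / 9.81 = 4.738 s.
Vertical velocity at impact: v_y = v_y0 − g t = 17.50 − 9.81 × 4.738 = −28.98 m/s.
Speed: |v| = √(vₓ² + v_y²) = √(59.10² + 28.98²) = 65.82 m/s.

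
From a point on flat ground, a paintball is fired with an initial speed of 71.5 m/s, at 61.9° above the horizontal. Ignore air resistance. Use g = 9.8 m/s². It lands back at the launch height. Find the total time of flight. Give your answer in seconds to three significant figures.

vₓ = 71.50 cos 61.9° = 33.68 m/s; v_y0 = 71.50 sin 61.9° = 63.07 m/s.
Landing at launch height ⇒ T = 2 v_y0 / g = 2 × 63.07 / 9.80 = 12.87 s.

12.9 s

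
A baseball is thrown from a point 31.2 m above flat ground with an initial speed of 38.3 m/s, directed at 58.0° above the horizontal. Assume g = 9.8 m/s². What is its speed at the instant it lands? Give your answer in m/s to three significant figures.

45.6 m/s

Components: vₓ = 38.30 cos 58.0° = 20.30 m/s, v_y0 = 38.30 sin 58.0° = 32.48 m/s.
The projectile lands when y = 31.2 + (32.48) t − ½·9.80·t² = 0. Positive root: t = (32.48 + √(32.48² + 2·9.80·31.2)) / 9.80 = (32.48 + 40.82) / 9.80 = 7.480 s.
Vertical velocity at impact: v_y = v_y0 − g t = 32.48 − 9.80 × 7.480 = −40.82 m/s.
Speed: |v| = √(vₓ² + v_y²) = √(20.30² + 40.82²) = 45.59 m/s.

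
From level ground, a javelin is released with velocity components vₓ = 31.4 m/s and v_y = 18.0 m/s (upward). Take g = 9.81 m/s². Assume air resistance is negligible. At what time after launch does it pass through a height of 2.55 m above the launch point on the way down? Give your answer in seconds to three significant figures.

Require v_y0 t − ½ g t² = 2.55, i.e. 4.905 t² − 18.00 t + 2.55 = 0.
t = [18.00 ± √(18.00² − 2·9.81·2.55)] / 9.81 = (18.00 ± 16.55) / 9.81, so t = 0.1476 s or t = 3.522 s.
The descending-branch root is 3.522 s.

3.52 s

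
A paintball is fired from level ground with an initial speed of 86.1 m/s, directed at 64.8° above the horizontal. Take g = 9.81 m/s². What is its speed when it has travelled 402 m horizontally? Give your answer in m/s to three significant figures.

Resolve: vₓ = 86.10 cos 64.8° = 36.66 m/s and v_y0 = 86.10 sin 64.8° = 77.91 m/s.
At x = 402 m, t = x/vₓ = 402/36.66 = 10.97 s.
Vertical velocity there: v_y = v_y0 − g t = 77.91 − 9.81 × 10.97 = −29.67 m/s.
Speed: √(vₓ² + v_y²) = √(36.66² + 29.67²) = 47.16 m/s.

47.2 m/s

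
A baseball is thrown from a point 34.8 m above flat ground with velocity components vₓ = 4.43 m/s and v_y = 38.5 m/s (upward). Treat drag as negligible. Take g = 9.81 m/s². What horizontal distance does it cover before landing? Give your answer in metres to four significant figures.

Vertical motion (up positive, ground at y = 0): 4.905 t² − (38.50) t − 34.8 = 0, so t = (38.50 + √(38.50² + 2·9.81·34.8)) / 9.81 = (38.50 + 46.53) / 9.81 = 8.668 s.
Horizontal distance: R = vₓ t = 4.430 × 8.668 = 38.40 m.

38.40 m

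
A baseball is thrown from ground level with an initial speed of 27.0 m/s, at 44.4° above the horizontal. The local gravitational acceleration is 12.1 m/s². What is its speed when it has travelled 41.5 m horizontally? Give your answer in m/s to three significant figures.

20.6 m/s

vₓ = 27.00 cos 44.4° = 19.29 m/s; v_y0 = 27.00 sin 44.4° = 18.89 m/s.
x = vₓ t ⇒ t = 41.5/19.29 = 2.151 s.
Vertical velocity there: v_y = v_y0 − g t = 18.89 − 12.1 × 2.151 = −7.140 m/s.
Speed: √(vₓ² + v_y²) = √(19.29² + 7.140²) = 20.57 m/s.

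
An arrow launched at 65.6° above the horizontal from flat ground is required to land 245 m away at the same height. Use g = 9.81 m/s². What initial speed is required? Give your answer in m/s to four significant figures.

Level-ground range: R = v₀² sin(2θ)/g, so v₀ = √(gR / sin 2θ).
v₀ = √(9.81 × 245 / sin 131.2°) = √(2403 / 0.7524) = √3194.3 = 56.52 m/s.

56.52 m/s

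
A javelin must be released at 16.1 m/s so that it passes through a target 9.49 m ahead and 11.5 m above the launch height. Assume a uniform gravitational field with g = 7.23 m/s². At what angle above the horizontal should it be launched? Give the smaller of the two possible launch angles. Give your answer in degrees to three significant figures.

60.2°

Trajectory: y = x tanθ − g x² (1 + tan²θ)/(2v₀²). With x = 9.49, y = 11.5, v₀ = 16.1, g = 7.23:
1.256 tan²θ − 9.49 tanθ + (12.76) = 0.
tanθ = [9.49 ± √(9.49² − 4 × 1.256 × (12.76))] / (2 × 1.256) = (9.49 ± 5.096) / 2.512, giving tanθ = 1.749 or 5.807.
θ = 60.24° or 80.23°; the smaller is 60.24°.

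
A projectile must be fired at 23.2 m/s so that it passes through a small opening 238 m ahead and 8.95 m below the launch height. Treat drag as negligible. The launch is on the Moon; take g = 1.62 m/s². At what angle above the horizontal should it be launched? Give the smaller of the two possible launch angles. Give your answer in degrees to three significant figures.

Trajectory: y = x tanθ − g x² (1 + tan²θ)/(2v₀²). With x = 238, y = −8.95, v₀ = 23.2, g = 1.62:
85.24 tan²θ − 238 tanθ + (76.29) = 0.
tanθ = [238 ± √(238² − 4 × 85.24 × (76.29))] / (2 × 85.24) = (238 ± 175.0) / 170.5, giving tanθ = 0.3694 or 2.423.
θ = 20.28° or 67.57°; the smaller is 20.28°.

20.3°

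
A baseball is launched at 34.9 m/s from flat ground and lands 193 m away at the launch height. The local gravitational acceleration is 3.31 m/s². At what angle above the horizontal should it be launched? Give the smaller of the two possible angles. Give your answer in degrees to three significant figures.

R = v₀² sin 2θ / g gives sin 2θ = gR/v₀² = 3.31·193/34.9² = 0.5245.
2θ = 31.63° or 180° − 31.63° = 148.4°, so θ = 15.82° or 74.18°.
The smaller angle is 15.82°.

15.8°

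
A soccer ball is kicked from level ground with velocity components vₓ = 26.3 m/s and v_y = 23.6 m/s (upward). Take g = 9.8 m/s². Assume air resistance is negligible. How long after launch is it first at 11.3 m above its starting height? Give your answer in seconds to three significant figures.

Height y(t) = 23.60 t − 4.900 t² = 11.3 gives 4.900 t² − 23.60 t + 11.3 = 0.
t = [23.60 ± √(23.60² − 2·9.80·11.3)] / 9.80 = (23.60 ± 18.32) / 9.80, so t = 0.5392 s or t = 4.277 s.
The first (ascending) time is 0.5392 s.

0.539 s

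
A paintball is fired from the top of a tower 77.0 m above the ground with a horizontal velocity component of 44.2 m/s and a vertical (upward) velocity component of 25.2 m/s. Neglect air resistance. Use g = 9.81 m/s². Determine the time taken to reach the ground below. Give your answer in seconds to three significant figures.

The projectile lands when y = 77.0 + (25.20) t − ½·9.81·t² = 0. Positive root: t = (25.20 + √(25.20² + 2·9.81·77.0)) / 9.81 = (25.20 + 46.32) / 9.81 = 7.291 s.

7.29 s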